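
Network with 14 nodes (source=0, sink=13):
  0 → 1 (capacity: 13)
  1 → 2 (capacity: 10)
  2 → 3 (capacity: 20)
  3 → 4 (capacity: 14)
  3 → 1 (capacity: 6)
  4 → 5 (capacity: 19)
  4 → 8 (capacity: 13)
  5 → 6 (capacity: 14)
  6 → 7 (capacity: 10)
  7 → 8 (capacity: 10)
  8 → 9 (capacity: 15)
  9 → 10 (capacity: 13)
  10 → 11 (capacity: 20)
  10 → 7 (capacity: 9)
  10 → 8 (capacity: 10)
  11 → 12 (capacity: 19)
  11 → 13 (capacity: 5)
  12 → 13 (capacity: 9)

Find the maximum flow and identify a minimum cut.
Max flow = 10, Min cut edges: (1,2)

Maximum flow: 10
Minimum cut: (1,2)
Partition: S = [0, 1], T = [2, 3, 4, 5, 6, 7, 8, 9, 10, 11, 12, 13]

Max-flow min-cut theorem verified: both equal 10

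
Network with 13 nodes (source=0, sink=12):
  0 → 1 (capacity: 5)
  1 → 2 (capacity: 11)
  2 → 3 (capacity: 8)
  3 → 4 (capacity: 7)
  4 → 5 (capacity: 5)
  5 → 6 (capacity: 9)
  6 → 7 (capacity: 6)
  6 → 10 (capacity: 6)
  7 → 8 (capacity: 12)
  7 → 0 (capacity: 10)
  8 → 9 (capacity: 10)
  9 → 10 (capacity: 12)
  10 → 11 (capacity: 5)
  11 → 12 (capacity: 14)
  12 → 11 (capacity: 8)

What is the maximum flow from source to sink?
Maximum flow = 5

Max flow: 5

Flow assignment:
  0 → 1: 5/5
  1 → 2: 5/11
  2 → 3: 5/8
  3 → 4: 5/7
  4 → 5: 5/5
  5 → 6: 5/9
  6 → 10: 5/6
  10 → 11: 5/5
  11 → 12: 5/14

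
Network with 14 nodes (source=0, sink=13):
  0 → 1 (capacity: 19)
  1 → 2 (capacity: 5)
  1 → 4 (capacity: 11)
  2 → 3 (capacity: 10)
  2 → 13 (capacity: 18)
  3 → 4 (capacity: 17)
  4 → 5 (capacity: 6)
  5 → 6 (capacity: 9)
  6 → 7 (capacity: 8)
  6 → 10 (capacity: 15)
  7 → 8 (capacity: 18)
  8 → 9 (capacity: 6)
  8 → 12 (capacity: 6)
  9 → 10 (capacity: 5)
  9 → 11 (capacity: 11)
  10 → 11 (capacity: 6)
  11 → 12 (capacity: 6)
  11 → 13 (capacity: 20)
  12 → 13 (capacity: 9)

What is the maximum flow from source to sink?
Maximum flow = 11

Max flow: 11

Flow assignment:
  0 → 1: 11/19
  1 → 2: 5/5
  1 → 4: 6/11
  2 → 13: 5/18
  4 → 5: 6/6
  5 → 6: 6/9
  6 → 10: 6/15
  10 → 11: 6/6
  11 → 13: 6/20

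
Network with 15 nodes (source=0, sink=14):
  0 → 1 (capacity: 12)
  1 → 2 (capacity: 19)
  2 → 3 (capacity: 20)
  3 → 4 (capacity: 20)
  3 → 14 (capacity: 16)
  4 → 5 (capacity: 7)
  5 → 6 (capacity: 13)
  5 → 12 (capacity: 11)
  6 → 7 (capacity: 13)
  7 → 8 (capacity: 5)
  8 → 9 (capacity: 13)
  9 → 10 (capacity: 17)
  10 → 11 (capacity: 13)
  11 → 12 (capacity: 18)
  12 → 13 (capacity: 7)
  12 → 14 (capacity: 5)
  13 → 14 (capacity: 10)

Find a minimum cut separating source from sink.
Min cut value = 12, edges: (0,1)

Min cut value: 12
Partition: S = [0], T = [1, 2, 3, 4, 5, 6, 7, 8, 9, 10, 11, 12, 13, 14]
Cut edges: (0,1)

By max-flow min-cut theorem, max flow = min cut = 12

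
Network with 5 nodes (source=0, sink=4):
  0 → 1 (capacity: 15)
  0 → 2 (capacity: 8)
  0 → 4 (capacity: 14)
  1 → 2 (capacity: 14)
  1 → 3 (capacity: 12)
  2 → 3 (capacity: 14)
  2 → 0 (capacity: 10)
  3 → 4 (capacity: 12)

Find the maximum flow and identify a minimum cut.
Max flow = 26, Min cut edges: (0,4), (3,4)

Maximum flow: 26
Minimum cut: (0,4), (3,4)
Partition: S = [0, 1, 2, 3], T = [4]

Max-flow min-cut theorem verified: both equal 26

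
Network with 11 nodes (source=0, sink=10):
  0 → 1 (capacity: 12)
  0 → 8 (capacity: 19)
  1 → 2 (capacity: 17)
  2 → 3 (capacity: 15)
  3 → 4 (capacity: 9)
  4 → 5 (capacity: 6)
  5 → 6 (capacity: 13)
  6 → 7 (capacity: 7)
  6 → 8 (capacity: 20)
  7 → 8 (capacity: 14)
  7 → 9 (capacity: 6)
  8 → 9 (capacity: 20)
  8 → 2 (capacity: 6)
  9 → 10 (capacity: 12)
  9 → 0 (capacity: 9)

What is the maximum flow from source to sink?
Maximum flow = 12

Max flow: 12

Flow assignment:
  0 → 1: 6/12
  0 → 8: 12/19
  1 → 2: 6/17
  2 → 3: 6/15
  3 → 4: 6/9
  4 → 5: 6/6
  5 → 6: 6/13
  6 → 7: 6/7
  7 → 9: 6/6
  8 → 9: 12/20
  9 → 10: 12/12
  9 → 0: 6/9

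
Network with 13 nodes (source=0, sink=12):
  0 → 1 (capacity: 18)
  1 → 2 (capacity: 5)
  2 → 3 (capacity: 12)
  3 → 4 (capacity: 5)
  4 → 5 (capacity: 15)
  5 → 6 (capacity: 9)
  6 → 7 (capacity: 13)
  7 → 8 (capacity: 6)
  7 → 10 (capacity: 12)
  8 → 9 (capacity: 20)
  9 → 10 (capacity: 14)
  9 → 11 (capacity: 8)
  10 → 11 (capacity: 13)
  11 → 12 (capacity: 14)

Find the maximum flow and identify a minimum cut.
Max flow = 5, Min cut edges: (3,4)

Maximum flow: 5
Minimum cut: (3,4)
Partition: S = [0, 1, 2, 3], T = [4, 5, 6, 7, 8, 9, 10, 11, 12]

Max-flow min-cut theorem verified: both equal 5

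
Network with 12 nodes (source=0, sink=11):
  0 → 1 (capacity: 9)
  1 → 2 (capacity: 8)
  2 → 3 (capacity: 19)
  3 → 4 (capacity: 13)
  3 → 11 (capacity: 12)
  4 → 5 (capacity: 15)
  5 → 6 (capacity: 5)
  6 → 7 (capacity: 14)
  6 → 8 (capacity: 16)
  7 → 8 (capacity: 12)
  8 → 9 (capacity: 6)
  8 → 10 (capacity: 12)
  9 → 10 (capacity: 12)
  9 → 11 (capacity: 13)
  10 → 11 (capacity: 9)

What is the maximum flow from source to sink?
Maximum flow = 8

Max flow: 8

Flow assignment:
  0 → 1: 8/9
  1 → 2: 8/8
  2 → 3: 8/19
  3 → 11: 8/12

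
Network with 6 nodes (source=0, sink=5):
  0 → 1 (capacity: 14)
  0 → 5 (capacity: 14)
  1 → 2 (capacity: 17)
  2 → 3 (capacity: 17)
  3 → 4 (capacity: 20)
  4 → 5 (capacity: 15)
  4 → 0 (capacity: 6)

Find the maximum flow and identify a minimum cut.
Max flow = 28, Min cut edges: (0,1), (0,5)

Maximum flow: 28
Minimum cut: (0,1), (0,5)
Partition: S = [0], T = [1, 2, 3, 4, 5]

Max-flow min-cut theorem verified: both equal 28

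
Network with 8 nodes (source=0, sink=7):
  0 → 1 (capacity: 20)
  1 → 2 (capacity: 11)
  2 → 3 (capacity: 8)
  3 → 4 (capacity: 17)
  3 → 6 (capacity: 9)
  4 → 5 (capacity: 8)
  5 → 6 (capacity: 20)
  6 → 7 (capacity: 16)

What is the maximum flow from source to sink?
Maximum flow = 8

Max flow: 8

Flow assignment:
  0 → 1: 8/20
  1 → 2: 8/11
  2 → 3: 8/8
  3 → 6: 8/9
  6 → 7: 8/16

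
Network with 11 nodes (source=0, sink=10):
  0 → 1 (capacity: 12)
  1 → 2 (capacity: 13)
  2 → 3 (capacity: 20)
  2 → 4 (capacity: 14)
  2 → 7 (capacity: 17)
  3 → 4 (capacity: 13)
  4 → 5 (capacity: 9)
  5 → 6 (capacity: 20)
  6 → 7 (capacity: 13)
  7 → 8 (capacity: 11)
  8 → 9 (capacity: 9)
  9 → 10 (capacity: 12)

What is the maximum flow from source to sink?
Maximum flow = 9

Max flow: 9

Flow assignment:
  0 → 1: 9/12
  1 → 2: 9/13
  2 → 7: 9/17
  7 → 8: 9/11
  8 → 9: 9/9
  9 → 10: 9/12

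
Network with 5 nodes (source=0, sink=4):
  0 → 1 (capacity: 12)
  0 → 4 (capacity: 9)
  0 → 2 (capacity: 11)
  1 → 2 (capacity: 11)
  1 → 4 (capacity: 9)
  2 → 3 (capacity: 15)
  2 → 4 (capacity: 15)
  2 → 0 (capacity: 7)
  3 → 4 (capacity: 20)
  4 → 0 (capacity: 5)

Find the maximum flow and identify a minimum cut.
Max flow = 32, Min cut edges: (0,1), (0,4), (0,2)

Maximum flow: 32
Minimum cut: (0,1), (0,4), (0,2)
Partition: S = [0], T = [1, 2, 3, 4]

Max-flow min-cut theorem verified: both equal 32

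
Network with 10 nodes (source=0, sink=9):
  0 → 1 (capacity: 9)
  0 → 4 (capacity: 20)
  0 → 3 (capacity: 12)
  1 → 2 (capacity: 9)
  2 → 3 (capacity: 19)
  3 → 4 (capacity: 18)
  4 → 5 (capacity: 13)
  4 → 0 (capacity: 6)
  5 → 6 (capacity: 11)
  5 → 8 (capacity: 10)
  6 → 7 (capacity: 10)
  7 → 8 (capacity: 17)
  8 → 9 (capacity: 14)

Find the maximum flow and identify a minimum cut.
Max flow = 13, Min cut edges: (4,5)

Maximum flow: 13
Minimum cut: (4,5)
Partition: S = [0, 1, 2, 3, 4], T = [5, 6, 7, 8, 9]

Max-flow min-cut theorem verified: both equal 13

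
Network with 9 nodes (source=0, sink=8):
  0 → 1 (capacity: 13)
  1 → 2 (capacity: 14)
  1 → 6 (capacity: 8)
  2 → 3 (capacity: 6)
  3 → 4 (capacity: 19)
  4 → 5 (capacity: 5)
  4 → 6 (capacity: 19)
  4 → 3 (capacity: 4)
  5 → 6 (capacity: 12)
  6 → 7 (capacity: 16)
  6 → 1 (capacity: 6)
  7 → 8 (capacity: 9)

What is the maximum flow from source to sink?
Maximum flow = 9

Max flow: 9

Flow assignment:
  0 → 1: 9/13
  1 → 2: 5/14
  1 → 6: 4/8
  2 → 3: 5/6
  3 → 4: 5/19
  4 → 6: 5/19
  6 → 7: 9/16
  7 → 8: 9/9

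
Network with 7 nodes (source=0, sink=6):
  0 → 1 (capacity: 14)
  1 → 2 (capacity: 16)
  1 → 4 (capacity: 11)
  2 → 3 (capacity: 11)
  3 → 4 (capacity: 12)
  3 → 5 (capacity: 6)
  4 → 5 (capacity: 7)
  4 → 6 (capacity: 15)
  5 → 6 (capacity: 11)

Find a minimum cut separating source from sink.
Min cut value = 14, edges: (0,1)

Min cut value: 14
Partition: S = [0], T = [1, 2, 3, 4, 5, 6]
Cut edges: (0,1)

By max-flow min-cut theorem, max flow = min cut = 14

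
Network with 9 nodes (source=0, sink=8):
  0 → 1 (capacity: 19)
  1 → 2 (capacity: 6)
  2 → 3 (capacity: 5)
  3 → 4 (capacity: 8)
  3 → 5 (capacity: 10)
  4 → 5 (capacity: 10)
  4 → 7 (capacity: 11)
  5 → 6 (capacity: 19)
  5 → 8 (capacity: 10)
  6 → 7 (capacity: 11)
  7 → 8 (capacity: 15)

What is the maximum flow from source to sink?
Maximum flow = 5

Max flow: 5

Flow assignment:
  0 → 1: 5/19
  1 → 2: 5/6
  2 → 3: 5/5
  3 → 5: 5/10
  5 → 8: 5/10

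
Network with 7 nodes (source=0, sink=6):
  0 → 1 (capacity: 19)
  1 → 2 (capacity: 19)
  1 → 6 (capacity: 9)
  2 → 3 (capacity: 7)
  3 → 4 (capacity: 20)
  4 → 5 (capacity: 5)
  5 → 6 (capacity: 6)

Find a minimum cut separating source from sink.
Min cut value = 14, edges: (1,6), (4,5)

Min cut value: 14
Partition: S = [0, 1, 2, 3, 4], T = [5, 6]
Cut edges: (1,6), (4,5)

By max-flow min-cut theorem, max flow = min cut = 14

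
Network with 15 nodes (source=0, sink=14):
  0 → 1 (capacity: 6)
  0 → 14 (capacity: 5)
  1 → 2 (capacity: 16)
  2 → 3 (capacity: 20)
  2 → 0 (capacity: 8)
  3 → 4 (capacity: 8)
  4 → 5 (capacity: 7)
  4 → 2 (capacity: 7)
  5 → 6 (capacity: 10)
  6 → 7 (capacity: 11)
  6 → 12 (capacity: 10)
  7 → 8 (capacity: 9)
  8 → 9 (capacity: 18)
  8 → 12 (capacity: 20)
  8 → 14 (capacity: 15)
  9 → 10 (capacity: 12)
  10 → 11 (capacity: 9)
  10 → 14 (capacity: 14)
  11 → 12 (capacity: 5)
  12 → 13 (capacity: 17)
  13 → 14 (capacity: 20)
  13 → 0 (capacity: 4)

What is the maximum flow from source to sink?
Maximum flow = 11

Max flow: 11

Flow assignment:
  0 → 1: 6/6
  0 → 14: 5/5
  1 → 2: 6/16
  2 → 3: 6/20
  3 → 4: 6/8
  4 → 5: 6/7
  5 → 6: 6/10
  6 → 7: 6/11
  7 → 8: 6/9
  8 → 14: 6/15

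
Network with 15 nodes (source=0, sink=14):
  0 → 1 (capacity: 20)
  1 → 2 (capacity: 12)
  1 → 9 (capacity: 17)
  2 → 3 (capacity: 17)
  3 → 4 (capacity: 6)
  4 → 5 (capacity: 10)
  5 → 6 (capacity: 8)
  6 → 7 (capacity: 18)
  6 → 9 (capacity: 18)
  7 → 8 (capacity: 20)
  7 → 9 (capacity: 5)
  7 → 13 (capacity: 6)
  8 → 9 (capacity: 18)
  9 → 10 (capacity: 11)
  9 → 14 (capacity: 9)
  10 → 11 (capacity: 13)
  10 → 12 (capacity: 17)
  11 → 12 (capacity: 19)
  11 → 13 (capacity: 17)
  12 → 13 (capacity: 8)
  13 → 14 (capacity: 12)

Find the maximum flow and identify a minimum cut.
Max flow = 20, Min cut edges: (0,1)

Maximum flow: 20
Minimum cut: (0,1)
Partition: S = [0], T = [1, 2, 3, 4, 5, 6, 7, 8, 9, 10, 11, 12, 13, 14]

Max-flow min-cut theorem verified: both equal 20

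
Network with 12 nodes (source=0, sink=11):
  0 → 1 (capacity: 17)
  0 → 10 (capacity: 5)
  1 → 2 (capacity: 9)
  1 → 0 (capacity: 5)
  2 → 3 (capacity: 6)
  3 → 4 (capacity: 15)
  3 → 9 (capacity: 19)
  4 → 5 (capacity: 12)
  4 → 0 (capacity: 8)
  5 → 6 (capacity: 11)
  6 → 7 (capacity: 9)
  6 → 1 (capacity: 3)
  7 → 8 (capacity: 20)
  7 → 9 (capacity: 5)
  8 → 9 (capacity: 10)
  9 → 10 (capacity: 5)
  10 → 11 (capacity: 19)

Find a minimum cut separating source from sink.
Min cut value = 10, edges: (0,10), (9,10)

Min cut value: 10
Partition: S = [0, 1, 2, 3, 4, 5, 6, 7, 8, 9], T = [10, 11]
Cut edges: (0,10), (9,10)

By max-flow min-cut theorem, max flow = min cut = 10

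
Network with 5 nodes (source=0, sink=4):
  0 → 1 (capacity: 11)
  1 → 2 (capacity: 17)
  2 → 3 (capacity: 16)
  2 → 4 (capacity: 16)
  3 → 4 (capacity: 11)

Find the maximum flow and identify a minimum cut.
Max flow = 11, Min cut edges: (0,1)

Maximum flow: 11
Minimum cut: (0,1)
Partition: S = [0], T = [1, 2, 3, 4]

Max-flow min-cut theorem verified: both equal 11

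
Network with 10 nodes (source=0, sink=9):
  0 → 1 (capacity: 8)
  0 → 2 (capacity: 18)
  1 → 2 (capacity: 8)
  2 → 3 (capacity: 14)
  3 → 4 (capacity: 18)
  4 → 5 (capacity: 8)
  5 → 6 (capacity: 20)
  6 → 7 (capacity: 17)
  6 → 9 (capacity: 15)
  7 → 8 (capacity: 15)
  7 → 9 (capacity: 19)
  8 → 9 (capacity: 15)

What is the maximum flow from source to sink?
Maximum flow = 8

Max flow: 8

Flow assignment:
  0 → 2: 8/18
  2 → 3: 8/14
  3 → 4: 8/18
  4 → 5: 8/8
  5 → 6: 8/20
  6 → 9: 8/15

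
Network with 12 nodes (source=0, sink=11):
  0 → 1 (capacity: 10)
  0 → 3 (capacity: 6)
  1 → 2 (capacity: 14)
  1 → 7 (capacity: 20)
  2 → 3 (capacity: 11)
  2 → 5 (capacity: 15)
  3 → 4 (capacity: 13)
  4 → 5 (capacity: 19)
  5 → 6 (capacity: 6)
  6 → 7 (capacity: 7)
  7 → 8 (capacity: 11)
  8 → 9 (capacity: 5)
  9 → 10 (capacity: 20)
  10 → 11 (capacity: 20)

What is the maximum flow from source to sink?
Maximum flow = 5

Max flow: 5

Flow assignment:
  0 → 3: 5/6
  3 → 4: 5/13
  4 → 5: 5/19
  5 → 6: 5/6
  6 → 7: 5/7
  7 → 8: 5/11
  8 → 9: 5/5
  9 → 10: 5/20
  10 → 11: 5/20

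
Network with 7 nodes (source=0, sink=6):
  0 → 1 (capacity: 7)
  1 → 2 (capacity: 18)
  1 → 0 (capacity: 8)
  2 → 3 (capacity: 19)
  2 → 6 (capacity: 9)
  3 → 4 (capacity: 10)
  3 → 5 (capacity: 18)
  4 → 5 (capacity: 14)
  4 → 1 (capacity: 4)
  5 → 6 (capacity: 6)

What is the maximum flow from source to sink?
Maximum flow = 7

Max flow: 7

Flow assignment:
  0 → 1: 7/7
  1 → 2: 7/18
  2 → 6: 7/9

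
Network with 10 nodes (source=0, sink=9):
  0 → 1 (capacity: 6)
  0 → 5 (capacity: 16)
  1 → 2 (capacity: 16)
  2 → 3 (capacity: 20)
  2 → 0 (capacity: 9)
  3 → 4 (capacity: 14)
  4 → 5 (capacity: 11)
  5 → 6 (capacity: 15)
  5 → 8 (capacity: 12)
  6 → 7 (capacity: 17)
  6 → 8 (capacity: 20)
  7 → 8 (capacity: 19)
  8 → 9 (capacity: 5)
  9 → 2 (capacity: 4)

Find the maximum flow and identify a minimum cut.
Max flow = 5, Min cut edges: (8,9)

Maximum flow: 5
Minimum cut: (8,9)
Partition: S = [0, 1, 2, 3, 4, 5, 6, 7, 8], T = [9]

Max-flow min-cut theorem verified: both equal 5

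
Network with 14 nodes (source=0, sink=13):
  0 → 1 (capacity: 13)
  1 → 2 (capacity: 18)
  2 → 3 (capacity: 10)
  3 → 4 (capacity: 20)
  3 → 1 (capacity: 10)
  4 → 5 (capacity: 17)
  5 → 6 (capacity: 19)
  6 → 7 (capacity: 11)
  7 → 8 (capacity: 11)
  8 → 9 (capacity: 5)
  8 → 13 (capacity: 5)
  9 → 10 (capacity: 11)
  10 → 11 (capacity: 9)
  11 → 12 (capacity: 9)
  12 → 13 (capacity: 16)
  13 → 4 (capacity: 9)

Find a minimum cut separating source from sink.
Min cut value = 10, edges: (8,9), (8,13)

Min cut value: 10
Partition: S = [0, 1, 2, 3, 4, 5, 6, 7, 8], T = [9, 10, 11, 12, 13]
Cut edges: (8,9), (8,13)

By max-flow min-cut theorem, max flow = min cut = 10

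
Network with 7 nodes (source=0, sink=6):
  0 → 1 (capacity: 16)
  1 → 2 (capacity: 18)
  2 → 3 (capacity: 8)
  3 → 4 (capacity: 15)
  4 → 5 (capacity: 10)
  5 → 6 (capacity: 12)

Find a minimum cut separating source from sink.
Min cut value = 8, edges: (2,3)

Min cut value: 8
Partition: S = [0, 1, 2], T = [3, 4, 5, 6]
Cut edges: (2,3)

By max-flow min-cut theorem, max flow = min cut = 8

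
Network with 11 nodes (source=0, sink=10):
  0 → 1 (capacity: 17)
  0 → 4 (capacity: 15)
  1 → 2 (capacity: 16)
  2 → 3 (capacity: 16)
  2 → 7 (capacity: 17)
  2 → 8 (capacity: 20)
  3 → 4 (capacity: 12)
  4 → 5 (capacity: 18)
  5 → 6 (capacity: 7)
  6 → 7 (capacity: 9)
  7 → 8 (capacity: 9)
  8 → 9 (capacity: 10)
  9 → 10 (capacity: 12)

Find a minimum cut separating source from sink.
Min cut value = 10, edges: (8,9)

Min cut value: 10
Partition: S = [0, 1, 2, 3, 4, 5, 6, 7, 8], T = [9, 10]
Cut edges: (8,9)

By max-flow min-cut theorem, max flow = min cut = 10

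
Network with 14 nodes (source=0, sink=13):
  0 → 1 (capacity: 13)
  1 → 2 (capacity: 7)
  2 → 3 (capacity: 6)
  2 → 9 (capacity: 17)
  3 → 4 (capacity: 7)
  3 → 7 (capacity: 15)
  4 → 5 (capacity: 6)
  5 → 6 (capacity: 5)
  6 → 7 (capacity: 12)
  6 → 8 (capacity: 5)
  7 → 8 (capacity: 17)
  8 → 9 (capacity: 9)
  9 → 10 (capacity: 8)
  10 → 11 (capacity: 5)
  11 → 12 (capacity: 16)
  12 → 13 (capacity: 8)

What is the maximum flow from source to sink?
Maximum flow = 5

Max flow: 5

Flow assignment:
  0 → 1: 5/13
  1 → 2: 5/7
  2 → 9: 5/17
  9 → 10: 5/8
  10 → 11: 5/5
  11 → 12: 5/16
  12 → 13: 5/8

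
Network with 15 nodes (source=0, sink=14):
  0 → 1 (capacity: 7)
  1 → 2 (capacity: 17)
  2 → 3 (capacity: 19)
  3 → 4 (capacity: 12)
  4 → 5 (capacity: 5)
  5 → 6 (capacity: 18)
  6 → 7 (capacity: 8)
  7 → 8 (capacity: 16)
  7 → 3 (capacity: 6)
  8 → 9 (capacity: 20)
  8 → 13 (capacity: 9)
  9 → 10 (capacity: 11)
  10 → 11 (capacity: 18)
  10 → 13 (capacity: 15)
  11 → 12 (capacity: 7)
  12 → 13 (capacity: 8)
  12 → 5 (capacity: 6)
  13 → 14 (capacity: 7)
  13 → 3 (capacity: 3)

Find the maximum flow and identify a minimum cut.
Max flow = 5, Min cut edges: (4,5)

Maximum flow: 5
Minimum cut: (4,5)
Partition: S = [0, 1, 2, 3, 4], T = [5, 6, 7, 8, 9, 10, 11, 12, 13, 14]

Max-flow min-cut theorem verified: both equal 5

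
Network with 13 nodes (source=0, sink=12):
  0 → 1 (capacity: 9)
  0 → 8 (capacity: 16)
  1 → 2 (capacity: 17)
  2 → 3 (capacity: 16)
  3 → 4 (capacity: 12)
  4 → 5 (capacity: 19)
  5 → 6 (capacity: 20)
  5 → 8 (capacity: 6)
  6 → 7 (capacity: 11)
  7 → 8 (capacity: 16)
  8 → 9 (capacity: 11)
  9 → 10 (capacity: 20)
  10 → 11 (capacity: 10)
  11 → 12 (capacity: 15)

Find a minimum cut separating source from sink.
Min cut value = 10, edges: (10,11)

Min cut value: 10
Partition: S = [0, 1, 2, 3, 4, 5, 6, 7, 8, 9, 10], T = [11, 12]
Cut edges: (10,11)

By max-flow min-cut theorem, max flow = min cut = 10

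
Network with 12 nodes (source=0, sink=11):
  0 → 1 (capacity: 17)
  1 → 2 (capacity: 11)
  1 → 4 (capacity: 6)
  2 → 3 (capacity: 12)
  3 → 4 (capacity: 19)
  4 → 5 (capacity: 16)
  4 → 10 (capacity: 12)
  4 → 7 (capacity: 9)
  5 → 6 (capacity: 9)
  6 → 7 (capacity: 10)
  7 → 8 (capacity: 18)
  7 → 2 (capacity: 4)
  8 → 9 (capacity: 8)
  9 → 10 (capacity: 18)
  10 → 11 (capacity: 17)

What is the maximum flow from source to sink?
Maximum flow = 17

Max flow: 17

Flow assignment:
  0 → 1: 17/17
  1 → 2: 11/11
  1 → 4: 6/6
  2 → 3: 11/12
  3 → 4: 11/19
  4 → 10: 12/12
  4 → 7: 5/9
  7 → 8: 5/18
  8 → 9: 5/8
  9 → 10: 5/18
  10 → 11: 17/17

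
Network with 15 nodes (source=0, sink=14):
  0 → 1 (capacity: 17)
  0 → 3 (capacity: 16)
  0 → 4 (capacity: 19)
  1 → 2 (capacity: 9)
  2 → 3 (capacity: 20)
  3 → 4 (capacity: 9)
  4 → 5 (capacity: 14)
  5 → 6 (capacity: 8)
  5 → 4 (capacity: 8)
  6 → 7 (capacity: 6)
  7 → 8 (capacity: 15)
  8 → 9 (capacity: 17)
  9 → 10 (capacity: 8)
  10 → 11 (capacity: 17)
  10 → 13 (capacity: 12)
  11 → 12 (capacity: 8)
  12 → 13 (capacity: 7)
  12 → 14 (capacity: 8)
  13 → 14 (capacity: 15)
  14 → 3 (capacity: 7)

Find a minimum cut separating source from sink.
Min cut value = 6, edges: (6,7)

Min cut value: 6
Partition: S = [0, 1, 2, 3, 4, 5, 6], T = [7, 8, 9, 10, 11, 12, 13, 14]
Cut edges: (6,7)

By max-flow min-cut theorem, max flow = min cut = 6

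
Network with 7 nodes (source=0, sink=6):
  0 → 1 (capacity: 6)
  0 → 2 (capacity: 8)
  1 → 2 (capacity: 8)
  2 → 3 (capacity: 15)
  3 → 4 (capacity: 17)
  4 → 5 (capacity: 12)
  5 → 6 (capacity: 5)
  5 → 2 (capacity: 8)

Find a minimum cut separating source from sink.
Min cut value = 5, edges: (5,6)

Min cut value: 5
Partition: S = [0, 1, 2, 3, 4, 5], T = [6]
Cut edges: (5,6)

By max-flow min-cut theorem, max flow = min cut = 5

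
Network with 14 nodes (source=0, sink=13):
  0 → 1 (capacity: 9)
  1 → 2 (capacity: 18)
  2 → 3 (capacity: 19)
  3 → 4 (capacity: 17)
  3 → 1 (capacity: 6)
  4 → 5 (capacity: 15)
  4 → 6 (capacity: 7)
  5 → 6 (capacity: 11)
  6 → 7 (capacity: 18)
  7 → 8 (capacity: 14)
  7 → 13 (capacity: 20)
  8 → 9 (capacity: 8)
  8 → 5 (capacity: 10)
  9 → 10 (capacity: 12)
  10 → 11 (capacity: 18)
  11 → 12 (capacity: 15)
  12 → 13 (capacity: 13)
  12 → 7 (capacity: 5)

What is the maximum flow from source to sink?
Maximum flow = 9

Max flow: 9

Flow assignment:
  0 → 1: 9/9
  1 → 2: 9/18
  2 → 3: 9/19
  3 → 4: 9/17
  4 → 5: 2/15
  4 → 6: 7/7
  5 → 6: 2/11
  6 → 7: 9/18
  7 → 13: 9/20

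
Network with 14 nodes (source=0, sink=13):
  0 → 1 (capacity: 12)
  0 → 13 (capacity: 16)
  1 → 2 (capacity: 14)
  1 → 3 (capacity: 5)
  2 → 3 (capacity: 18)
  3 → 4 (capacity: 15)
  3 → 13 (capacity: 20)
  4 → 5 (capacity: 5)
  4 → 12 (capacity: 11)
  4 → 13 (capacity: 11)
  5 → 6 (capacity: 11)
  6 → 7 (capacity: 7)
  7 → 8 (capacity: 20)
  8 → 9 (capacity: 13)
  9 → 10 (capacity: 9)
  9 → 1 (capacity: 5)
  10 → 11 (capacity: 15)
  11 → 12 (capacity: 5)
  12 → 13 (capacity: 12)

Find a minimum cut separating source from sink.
Min cut value = 28, edges: (0,1), (0,13)

Min cut value: 28
Partition: S = [0], T = [1, 2, 3, 4, 5, 6, 7, 8, 9, 10, 11, 12, 13]
Cut edges: (0,1), (0,13)

By max-flow min-cut theorem, max flow = min cut = 28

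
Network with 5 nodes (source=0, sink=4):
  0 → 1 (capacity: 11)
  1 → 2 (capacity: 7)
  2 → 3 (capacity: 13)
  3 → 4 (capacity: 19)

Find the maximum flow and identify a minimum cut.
Max flow = 7, Min cut edges: (1,2)

Maximum flow: 7
Minimum cut: (1,2)
Partition: S = [0, 1], T = [2, 3, 4]

Max-flow min-cut theorem verified: both equal 7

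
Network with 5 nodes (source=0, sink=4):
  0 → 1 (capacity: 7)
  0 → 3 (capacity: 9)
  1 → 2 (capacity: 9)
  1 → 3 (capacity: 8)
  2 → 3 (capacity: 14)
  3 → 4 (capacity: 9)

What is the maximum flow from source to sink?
Maximum flow = 9

Max flow: 9

Flow assignment:
  0 → 3: 9/9
  3 → 4: 9/9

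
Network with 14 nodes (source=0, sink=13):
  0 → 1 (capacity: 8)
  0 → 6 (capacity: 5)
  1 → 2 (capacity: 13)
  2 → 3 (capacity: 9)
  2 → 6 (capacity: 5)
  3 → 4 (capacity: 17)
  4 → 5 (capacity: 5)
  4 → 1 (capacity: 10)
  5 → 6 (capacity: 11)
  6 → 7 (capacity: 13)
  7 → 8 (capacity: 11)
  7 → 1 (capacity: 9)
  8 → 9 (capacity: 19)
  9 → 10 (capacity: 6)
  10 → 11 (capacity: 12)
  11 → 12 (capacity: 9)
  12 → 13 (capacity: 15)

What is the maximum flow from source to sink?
Maximum flow = 6

Max flow: 6

Flow assignment:
  0 → 1: 6/8
  1 → 2: 6/13
  2 → 3: 3/9
  2 → 6: 3/5
  3 → 4: 3/17
  4 → 5: 3/5
  5 → 6: 3/11
  6 → 7: 6/13
  7 → 8: 6/11
  8 → 9: 6/19
  9 → 10: 6/6
  10 → 11: 6/12
  11 → 12: 6/9
  12 → 13: 6/15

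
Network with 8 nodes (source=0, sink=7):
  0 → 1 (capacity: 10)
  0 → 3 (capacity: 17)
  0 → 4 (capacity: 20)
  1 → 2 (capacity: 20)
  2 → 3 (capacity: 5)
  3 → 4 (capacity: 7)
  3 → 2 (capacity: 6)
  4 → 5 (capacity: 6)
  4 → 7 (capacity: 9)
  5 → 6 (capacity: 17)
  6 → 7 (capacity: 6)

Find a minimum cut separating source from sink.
Min cut value = 15, edges: (4,7), (6,7)

Min cut value: 15
Partition: S = [0, 1, 2, 3, 4, 5, 6], T = [7]
Cut edges: (4,7), (6,7)

By max-flow min-cut theorem, max flow = min cut = 15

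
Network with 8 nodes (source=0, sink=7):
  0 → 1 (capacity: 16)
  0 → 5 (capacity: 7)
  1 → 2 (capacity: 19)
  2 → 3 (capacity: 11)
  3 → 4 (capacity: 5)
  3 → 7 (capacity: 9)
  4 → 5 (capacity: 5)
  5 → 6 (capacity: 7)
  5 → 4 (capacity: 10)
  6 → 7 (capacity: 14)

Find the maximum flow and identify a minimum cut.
Max flow = 16, Min cut edges: (3,7), (5,6)

Maximum flow: 16
Minimum cut: (3,7), (5,6)
Partition: S = [0, 1, 2, 3, 4, 5], T = [6, 7]

Max-flow min-cut theorem verified: both equal 16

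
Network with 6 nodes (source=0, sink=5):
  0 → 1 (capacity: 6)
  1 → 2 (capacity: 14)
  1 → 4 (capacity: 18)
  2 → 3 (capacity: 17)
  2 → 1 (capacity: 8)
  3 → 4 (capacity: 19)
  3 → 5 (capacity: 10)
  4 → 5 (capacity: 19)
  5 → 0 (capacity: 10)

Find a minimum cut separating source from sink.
Min cut value = 6, edges: (0,1)

Min cut value: 6
Partition: S = [0], T = [1, 2, 3, 4, 5]
Cut edges: (0,1)

By max-flow min-cut theorem, max flow = min cut = 6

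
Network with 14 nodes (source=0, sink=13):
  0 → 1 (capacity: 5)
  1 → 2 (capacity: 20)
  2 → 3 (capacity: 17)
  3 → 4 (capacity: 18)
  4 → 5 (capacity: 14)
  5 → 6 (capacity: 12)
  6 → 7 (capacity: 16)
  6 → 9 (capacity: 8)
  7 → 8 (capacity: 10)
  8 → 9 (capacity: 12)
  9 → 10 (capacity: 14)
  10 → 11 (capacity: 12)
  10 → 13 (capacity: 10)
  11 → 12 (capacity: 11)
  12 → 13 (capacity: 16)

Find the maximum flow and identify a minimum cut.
Max flow = 5, Min cut edges: (0,1)

Maximum flow: 5
Minimum cut: (0,1)
Partition: S = [0], T = [1, 2, 3, 4, 5, 6, 7, 8, 9, 10, 11, 12, 13]

Max-flow min-cut theorem verified: both equal 5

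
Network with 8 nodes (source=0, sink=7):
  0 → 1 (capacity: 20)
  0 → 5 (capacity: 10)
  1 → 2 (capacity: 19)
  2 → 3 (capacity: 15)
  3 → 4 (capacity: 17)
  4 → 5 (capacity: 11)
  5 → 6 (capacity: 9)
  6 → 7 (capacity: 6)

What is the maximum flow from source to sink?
Maximum flow = 6

Max flow: 6

Flow assignment:
  0 → 1: 6/20
  1 → 2: 6/19
  2 → 3: 6/15
  3 → 4: 6/17
  4 → 5: 6/11
  5 → 6: 6/9
  6 → 7: 6/6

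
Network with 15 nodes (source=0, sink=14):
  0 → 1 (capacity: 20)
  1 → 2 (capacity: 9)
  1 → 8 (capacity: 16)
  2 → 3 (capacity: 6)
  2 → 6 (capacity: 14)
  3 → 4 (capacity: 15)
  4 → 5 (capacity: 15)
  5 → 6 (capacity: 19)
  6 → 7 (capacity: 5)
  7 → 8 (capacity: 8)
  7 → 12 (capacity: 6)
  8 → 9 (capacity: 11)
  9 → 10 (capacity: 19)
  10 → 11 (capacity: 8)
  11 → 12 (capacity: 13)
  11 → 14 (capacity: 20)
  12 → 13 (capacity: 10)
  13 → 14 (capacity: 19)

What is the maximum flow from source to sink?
Maximum flow = 13

Max flow: 13

Flow assignment:
  0 → 1: 13/20
  1 → 2: 5/9
  1 → 8: 8/16
  2 → 6: 5/14
  6 → 7: 5/5
  7 → 12: 5/6
  8 → 9: 8/11
  9 → 10: 8/19
  10 → 11: 8/8
  11 → 14: 8/20
  12 → 13: 5/10
  13 → 14: 5/19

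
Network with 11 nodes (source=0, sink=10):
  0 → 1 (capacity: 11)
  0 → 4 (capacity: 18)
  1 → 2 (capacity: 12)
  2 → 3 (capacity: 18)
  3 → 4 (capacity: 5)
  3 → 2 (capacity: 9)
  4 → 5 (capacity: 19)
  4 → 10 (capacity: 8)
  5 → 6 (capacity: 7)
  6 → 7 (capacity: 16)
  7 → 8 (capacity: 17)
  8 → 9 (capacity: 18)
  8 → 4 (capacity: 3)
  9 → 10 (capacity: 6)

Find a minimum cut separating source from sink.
Min cut value = 14, edges: (4,10), (9,10)

Min cut value: 14
Partition: S = [0, 1, 2, 3, 4, 5, 6, 7, 8, 9], T = [10]
Cut edges: (4,10), (9,10)

By max-flow min-cut theorem, max flow = min cut = 14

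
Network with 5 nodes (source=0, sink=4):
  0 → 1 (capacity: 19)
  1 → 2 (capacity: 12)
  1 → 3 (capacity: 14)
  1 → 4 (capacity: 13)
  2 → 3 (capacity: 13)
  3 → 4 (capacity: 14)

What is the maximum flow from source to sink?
Maximum flow = 19

Max flow: 19

Flow assignment:
  0 → 1: 19/19
  1 → 3: 6/14
  1 → 4: 13/13
  3 → 4: 6/14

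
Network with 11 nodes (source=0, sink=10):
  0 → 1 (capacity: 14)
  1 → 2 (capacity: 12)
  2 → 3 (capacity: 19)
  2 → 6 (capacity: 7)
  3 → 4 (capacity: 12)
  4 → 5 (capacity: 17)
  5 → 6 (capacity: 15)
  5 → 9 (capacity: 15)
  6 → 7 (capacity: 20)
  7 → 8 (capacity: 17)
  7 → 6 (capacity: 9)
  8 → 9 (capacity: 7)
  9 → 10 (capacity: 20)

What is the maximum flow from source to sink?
Maximum flow = 12

Max flow: 12

Flow assignment:
  0 → 1: 12/14
  1 → 2: 12/12
  2 → 3: 12/19
  3 → 4: 12/12
  4 → 5: 12/17
  5 → 9: 12/15
  9 → 10: 12/20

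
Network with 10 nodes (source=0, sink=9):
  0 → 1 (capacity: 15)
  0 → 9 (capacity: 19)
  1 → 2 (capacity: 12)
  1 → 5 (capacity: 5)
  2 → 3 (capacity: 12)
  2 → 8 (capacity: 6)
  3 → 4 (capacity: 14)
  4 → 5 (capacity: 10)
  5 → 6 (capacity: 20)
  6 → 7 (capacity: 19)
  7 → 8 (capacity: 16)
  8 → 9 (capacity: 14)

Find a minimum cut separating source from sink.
Min cut value = 33, edges: (0,9), (8,9)

Min cut value: 33
Partition: S = [0, 1, 2, 3, 4, 5, 6, 7, 8], T = [9]
Cut edges: (0,9), (8,9)

By max-flow min-cut theorem, max flow = min cut = 33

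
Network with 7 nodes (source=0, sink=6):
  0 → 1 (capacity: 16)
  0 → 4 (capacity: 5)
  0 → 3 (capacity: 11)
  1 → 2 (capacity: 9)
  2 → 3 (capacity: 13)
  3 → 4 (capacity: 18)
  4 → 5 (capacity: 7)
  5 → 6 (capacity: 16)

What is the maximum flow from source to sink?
Maximum flow = 7

Max flow: 7

Flow assignment:
  0 → 1: 7/16
  1 → 2: 7/9
  2 → 3: 7/13
  3 → 4: 7/18
  4 → 5: 7/7
  5 → 6: 7/16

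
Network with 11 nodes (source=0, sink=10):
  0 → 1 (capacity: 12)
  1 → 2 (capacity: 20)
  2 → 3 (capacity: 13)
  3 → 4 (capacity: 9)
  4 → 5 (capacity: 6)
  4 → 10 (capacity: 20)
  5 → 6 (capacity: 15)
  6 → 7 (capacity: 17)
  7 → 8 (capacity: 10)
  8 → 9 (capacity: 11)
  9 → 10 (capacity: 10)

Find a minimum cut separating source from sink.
Min cut value = 9, edges: (3,4)

Min cut value: 9
Partition: S = [0, 1, 2, 3], T = [4, 5, 6, 7, 8, 9, 10]
Cut edges: (3,4)

By max-flow min-cut theorem, max flow = min cut = 9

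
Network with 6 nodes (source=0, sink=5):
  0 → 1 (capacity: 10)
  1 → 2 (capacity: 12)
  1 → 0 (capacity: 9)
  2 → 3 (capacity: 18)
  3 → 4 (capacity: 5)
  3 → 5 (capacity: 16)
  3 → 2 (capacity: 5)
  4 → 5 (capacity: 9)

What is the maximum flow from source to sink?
Maximum flow = 10

Max flow: 10

Flow assignment:
  0 → 1: 10/10
  1 → 2: 10/12
  2 → 3: 10/18
  3 → 5: 10/16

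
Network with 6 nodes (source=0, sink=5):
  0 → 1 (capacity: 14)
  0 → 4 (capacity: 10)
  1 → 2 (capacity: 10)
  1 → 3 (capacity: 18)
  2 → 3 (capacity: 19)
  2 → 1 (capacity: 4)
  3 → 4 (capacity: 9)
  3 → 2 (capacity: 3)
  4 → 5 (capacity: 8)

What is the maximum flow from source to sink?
Maximum flow = 8

Max flow: 8

Flow assignment:
  0 → 1: 8/14
  1 → 3: 8/18
  3 → 4: 8/9
  4 → 5: 8/8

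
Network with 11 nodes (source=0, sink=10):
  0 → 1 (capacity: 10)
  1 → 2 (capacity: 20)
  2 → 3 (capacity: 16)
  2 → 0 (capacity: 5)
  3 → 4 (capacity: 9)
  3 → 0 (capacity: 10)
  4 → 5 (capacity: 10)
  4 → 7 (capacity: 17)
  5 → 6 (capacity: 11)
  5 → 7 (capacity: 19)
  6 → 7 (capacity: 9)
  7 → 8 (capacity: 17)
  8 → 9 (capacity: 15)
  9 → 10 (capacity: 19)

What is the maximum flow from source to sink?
Maximum flow = 9

Max flow: 9

Flow assignment:
  0 → 1: 10/10
  1 → 2: 10/20
  2 → 3: 9/16
  2 → 0: 1/5
  3 → 4: 9/9
  4 → 7: 9/17
  7 → 8: 9/17
  8 → 9: 9/15
  9 → 10: 9/19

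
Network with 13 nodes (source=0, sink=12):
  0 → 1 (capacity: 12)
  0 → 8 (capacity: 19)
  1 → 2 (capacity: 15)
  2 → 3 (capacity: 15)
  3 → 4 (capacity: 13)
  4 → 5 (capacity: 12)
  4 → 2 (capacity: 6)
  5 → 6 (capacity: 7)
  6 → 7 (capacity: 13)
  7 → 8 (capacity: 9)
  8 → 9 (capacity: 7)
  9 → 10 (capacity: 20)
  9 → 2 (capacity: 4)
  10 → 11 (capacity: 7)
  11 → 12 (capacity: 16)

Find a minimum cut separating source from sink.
Min cut value = 7, edges: (10,11)

Min cut value: 7
Partition: S = [0, 1, 2, 3, 4, 5, 6, 7, 8, 9, 10], T = [11, 12]
Cut edges: (10,11)

By max-flow min-cut theorem, max flow = min cut = 7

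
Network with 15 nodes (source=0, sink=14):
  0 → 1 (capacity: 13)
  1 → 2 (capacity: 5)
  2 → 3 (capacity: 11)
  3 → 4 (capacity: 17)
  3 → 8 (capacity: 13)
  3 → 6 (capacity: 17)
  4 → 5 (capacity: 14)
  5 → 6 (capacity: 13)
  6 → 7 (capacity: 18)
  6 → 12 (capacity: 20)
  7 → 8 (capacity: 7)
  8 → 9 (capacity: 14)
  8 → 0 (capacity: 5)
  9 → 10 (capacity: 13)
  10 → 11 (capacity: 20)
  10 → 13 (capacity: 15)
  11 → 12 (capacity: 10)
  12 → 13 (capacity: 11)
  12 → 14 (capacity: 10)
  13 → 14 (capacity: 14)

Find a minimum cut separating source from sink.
Min cut value = 5, edges: (1,2)

Min cut value: 5
Partition: S = [0, 1], T = [2, 3, 4, 5, 6, 7, 8, 9, 10, 11, 12, 13, 14]
Cut edges: (1,2)

By max-flow min-cut theorem, max flow = min cut = 5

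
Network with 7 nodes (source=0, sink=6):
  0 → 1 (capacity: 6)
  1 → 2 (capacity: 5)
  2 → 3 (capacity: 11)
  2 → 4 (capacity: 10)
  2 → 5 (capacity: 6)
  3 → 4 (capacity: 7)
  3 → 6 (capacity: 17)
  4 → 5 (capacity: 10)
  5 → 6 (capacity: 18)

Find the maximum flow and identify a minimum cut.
Max flow = 5, Min cut edges: (1,2)

Maximum flow: 5
Minimum cut: (1,2)
Partition: S = [0, 1], T = [2, 3, 4, 5, 6]

Max-flow min-cut theorem verified: both equal 5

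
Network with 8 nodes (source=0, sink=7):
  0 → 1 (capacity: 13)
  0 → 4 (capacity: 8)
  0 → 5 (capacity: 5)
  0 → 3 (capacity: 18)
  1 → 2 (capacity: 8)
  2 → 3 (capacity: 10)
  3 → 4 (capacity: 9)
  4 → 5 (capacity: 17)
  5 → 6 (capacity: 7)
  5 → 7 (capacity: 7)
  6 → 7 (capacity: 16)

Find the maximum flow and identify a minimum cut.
Max flow = 14, Min cut edges: (5,6), (5,7)

Maximum flow: 14
Minimum cut: (5,6), (5,7)
Partition: S = [0, 1, 2, 3, 4, 5], T = [6, 7]

Max-flow min-cut theorem verified: both equal 14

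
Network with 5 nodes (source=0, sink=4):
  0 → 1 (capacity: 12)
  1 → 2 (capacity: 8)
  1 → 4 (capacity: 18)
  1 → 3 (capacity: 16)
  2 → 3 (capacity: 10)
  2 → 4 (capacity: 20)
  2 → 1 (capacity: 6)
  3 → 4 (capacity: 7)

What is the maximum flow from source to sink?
Maximum flow = 12

Max flow: 12

Flow assignment:
  0 → 1: 12/12
  1 → 4: 12/18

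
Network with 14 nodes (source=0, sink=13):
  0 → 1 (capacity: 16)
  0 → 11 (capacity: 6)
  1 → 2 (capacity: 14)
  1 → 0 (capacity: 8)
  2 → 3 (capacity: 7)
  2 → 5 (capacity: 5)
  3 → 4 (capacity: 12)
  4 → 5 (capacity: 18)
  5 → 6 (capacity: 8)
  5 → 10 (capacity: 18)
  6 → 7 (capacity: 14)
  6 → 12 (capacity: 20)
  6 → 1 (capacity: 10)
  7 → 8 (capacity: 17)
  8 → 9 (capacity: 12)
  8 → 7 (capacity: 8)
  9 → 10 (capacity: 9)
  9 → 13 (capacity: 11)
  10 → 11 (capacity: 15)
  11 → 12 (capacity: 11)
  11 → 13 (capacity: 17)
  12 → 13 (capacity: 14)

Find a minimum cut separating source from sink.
Min cut value = 18, edges: (0,11), (2,3), (2,5)

Min cut value: 18
Partition: S = [0, 1, 2], T = [3, 4, 5, 6, 7, 8, 9, 10, 11, 12, 13]
Cut edges: (0,11), (2,3), (2,5)

By max-flow min-cut theorem, max flow = min cut = 18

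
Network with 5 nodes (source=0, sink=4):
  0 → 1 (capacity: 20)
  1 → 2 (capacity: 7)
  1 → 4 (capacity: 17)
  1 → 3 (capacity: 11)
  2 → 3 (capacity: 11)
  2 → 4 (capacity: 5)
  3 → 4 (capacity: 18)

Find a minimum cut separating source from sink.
Min cut value = 20, edges: (0,1)

Min cut value: 20
Partition: S = [0], T = [1, 2, 3, 4]
Cut edges: (0,1)

By max-flow min-cut theorem, max flow = min cut = 20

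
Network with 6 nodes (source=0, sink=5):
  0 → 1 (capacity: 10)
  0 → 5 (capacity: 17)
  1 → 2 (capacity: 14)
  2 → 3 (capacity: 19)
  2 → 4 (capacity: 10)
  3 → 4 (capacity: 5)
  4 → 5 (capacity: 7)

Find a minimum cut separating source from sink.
Min cut value = 24, edges: (0,5), (4,5)

Min cut value: 24
Partition: S = [0, 1, 2, 3, 4], T = [5]
Cut edges: (0,5), (4,5)

By max-flow min-cut theorem, max flow = min cut = 24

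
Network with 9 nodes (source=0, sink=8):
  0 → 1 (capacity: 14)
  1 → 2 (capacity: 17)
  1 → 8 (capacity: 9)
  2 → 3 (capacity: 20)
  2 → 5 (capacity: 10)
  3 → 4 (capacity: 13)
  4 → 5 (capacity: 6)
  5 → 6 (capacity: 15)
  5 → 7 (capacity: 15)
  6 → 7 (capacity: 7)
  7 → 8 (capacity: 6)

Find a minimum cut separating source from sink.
Min cut value = 14, edges: (0,1)

Min cut value: 14
Partition: S = [0], T = [1, 2, 3, 4, 5, 6, 7, 8]
Cut edges: (0,1)

By max-flow min-cut theorem, max flow = min cut = 14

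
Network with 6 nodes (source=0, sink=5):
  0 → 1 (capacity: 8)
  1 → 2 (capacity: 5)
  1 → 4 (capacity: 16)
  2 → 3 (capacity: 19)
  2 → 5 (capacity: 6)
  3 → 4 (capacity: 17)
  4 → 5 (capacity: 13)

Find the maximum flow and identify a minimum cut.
Max flow = 8, Min cut edges: (0,1)

Maximum flow: 8
Minimum cut: (0,1)
Partition: S = [0], T = [1, 2, 3, 4, 5]

Max-flow min-cut theorem verified: both equal 8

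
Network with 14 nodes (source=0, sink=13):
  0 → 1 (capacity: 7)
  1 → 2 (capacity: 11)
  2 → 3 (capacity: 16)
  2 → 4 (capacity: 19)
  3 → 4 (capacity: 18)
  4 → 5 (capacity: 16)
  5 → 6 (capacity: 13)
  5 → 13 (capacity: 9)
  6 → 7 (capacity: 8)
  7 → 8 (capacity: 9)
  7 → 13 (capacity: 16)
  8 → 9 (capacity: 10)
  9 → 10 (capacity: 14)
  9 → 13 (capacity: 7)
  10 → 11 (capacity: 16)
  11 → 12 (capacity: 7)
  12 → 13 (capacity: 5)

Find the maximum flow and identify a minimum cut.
Max flow = 7, Min cut edges: (0,1)

Maximum flow: 7
Minimum cut: (0,1)
Partition: S = [0], T = [1, 2, 3, 4, 5, 6, 7, 8, 9, 10, 11, 12, 13]

Max-flow min-cut theorem verified: both equal 7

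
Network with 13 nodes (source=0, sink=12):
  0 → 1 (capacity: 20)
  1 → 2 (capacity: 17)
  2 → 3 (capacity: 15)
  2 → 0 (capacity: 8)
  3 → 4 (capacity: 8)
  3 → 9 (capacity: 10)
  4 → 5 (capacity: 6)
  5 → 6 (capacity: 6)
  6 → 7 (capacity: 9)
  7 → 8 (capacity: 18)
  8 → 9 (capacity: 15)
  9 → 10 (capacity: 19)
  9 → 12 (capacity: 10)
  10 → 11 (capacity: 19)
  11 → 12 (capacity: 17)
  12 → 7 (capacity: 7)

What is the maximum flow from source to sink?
Maximum flow = 15

Max flow: 15

Flow assignment:
  0 → 1: 17/20
  1 → 2: 17/17
  2 → 3: 15/15
  2 → 0: 2/8
  3 → 4: 5/8
  3 → 9: 10/10
  4 → 5: 5/6
  5 → 6: 5/6
  6 → 7: 5/9
  7 → 8: 5/18
  8 → 9: 5/15
  9 → 10: 5/19
  9 → 12: 10/10
  10 → 11: 5/19
  11 → 12: 5/17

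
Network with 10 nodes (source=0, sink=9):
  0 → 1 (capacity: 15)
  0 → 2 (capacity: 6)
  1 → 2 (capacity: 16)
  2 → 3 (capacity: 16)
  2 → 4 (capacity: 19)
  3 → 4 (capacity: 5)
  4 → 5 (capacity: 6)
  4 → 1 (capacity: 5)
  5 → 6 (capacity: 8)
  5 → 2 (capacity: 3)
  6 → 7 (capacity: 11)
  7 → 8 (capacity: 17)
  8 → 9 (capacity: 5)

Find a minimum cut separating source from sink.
Min cut value = 5, edges: (8,9)

Min cut value: 5
Partition: S = [0, 1, 2, 3, 4, 5, 6, 7, 8], T = [9]
Cut edges: (8,9)

By max-flow min-cut theorem, max flow = min cut = 5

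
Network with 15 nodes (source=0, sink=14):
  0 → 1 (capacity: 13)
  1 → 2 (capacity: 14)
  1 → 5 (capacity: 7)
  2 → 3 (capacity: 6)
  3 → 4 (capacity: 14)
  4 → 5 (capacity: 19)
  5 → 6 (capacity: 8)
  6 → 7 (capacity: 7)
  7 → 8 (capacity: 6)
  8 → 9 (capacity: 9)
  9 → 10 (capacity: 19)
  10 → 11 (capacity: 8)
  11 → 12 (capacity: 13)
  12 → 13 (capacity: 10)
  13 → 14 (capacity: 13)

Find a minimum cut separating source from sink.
Min cut value = 6, edges: (7,8)

Min cut value: 6
Partition: S = [0, 1, 2, 3, 4, 5, 6, 7], T = [8, 9, 10, 11, 12, 13, 14]
Cut edges: (7,8)

By max-flow min-cut theorem, max flow = min cut = 6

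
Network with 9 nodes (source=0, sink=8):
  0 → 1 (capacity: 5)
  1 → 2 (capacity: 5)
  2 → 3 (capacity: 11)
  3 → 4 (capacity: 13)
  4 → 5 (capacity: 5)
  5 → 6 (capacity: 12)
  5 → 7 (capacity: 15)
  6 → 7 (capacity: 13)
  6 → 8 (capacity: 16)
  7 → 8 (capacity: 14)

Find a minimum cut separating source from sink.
Min cut value = 5, edges: (4,5)

Min cut value: 5
Partition: S = [0, 1, 2, 3, 4], T = [5, 6, 7, 8]
Cut edges: (4,5)

By max-flow min-cut theorem, max flow = min cut = 5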